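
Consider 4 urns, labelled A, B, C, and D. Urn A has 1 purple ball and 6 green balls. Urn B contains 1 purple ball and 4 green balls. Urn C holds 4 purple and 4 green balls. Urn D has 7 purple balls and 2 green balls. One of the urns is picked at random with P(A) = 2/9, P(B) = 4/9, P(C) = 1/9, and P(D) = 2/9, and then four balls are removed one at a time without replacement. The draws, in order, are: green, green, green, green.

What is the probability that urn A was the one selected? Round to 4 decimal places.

0.5128

For each hypothesis, P(data | H) works out to: P(data | urn A) = (6/7)(5/6)(4/5)(3/4) = 3/7; P(data | urn B) = (4/5)(3/4)(2/3)(1/2) = 1/5; P(data | urn C) = (4/8)(3/7)(2/6)(1/5) = 1/70; P(data | urn D) = (2/9)(1/8)(0/7) = 0.
Weighting by the prior gives 2/9 · 3/7 = 2/21, 4/9 · 1/5 = 4/45, 1/9 · 1/70 = 1/630, 2/9 · 0 = 0; summing to 13/70.
Therefore the posterior P(urn A | data) = (2/21) / (13/70) = 20/39.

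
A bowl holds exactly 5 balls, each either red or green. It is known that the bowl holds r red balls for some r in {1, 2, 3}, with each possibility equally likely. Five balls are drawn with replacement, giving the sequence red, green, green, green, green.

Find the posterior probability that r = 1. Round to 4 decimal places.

0.5494

The likelihood of the observed sequence under each hypothesis: P(data | r = 1) = (1/5)(4/5)(4/5)(4/5)(4/5) = 0.08192; P(data | r = 2) = (2/5)(3/5)(3/5)(3/5)(3/5) = 0.05184; P(data | r = 3) = (3/5)(2/5)(2/5)(2/5)(2/5) = 0.01536.
The prior-weighted likelihoods are 1/3 · 0.08192 = 0.027307, 1/3 · 0.05184 = 0.01728, 1/3 · 0.01536 = 0.00512; with total 0.049707.
So P(r = 1 | data) = (0.027307) / (0.049707) = 0.54936.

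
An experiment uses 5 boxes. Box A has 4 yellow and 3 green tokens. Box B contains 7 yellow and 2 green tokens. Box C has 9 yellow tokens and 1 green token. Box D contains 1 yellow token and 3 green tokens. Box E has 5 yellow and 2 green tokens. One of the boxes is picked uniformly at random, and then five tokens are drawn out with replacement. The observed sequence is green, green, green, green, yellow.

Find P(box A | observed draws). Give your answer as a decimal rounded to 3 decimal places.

The likelihood of the observed sequence under each hypothesis: P(data | box A) = (3/7)(3/7)(3/7)(3/7)(4/7) = 0.019278; P(data | box B) = (2/9)(2/9)(2/9)(2/9)(7/9) = 0.0018967; P(data | box C) = (1/10)(1/10)(1/10)(1/10)(9/10) = 9e-05; P(data | box D) = (3/4)(3/4)(3/4)(3/4)(1/4) = 0.079102; P(data | box E) = (2/7)(2/7)(2/7)(2/7)(5/7) = 0.0047599.
Weighting by the prior gives 1/5 · 0.019278 = 0.0038555, 1/5 · 0.0018967 = 0.00037935, 1/5 · 9e-05 = 1.8e-05, 1/5 · 0.079102 = 0.01582, 1/5 · 0.0047599 = 0.00095198; these sum to 0.021025.
Therefore the posterior P(box A | data) = (0.0038555) / (0.021025) = 0.18338.

0.183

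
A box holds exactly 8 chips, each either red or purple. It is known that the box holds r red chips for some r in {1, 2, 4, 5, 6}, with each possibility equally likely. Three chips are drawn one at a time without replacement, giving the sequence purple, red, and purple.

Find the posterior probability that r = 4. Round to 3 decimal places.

0.250

For each hypothesis, P(data | H) works out to: P(data | r = 1) = (7/8)(1/7)(6/6) = 1/8; P(data | r = 2) = (6/8)(2/7)(5/6) = 5/28; P(data | r = 4) = (4/8)(4/7)(3/6) = 1/7; P(data | r = 5) = (3/8)(5/7)(2/6) = 5/56; P(data | r = 6) = (2/8)(6/7)(1/6) = 1/28.
Multiplying each by its prior: 1/5 · 1/8 = 1/40, 1/5 · 5/28 = 1/28, 1/5 · 1/7 = 1/35, 1/5 · 5/56 = 1/56, 1/5 · 1/28 = 1/140; these sum to 4/35.
By Bayes' rule, P(r = 4 | data) = (1/35) / (4/35) = 1/4.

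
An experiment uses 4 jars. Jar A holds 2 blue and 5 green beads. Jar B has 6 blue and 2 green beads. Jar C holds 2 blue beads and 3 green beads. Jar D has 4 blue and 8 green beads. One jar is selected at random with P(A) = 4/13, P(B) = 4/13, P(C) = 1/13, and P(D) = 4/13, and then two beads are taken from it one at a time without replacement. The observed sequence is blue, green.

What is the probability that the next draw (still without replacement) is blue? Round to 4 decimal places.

The likelihood of the observed sequence under each hypothesis: P(data | jar A) = (2/7)(5/6) = 0.2381; P(data | jar B) = (6/8)(2/7) = 0.21429; P(data | jar C) = (2/5)(3/4) = 0.3; P(data | jar D) = (4/12)(8/11) = 0.24242.
Weighting by the prior gives 4/13 · 0.2381 = 0.07326, 4/13 · 0.21429 = 0.065934, 1/13 · 0.3 = 0.023077, 4/13 · 0.24242 = 0.074592; summing to 0.23686.
Dividing through by the total gives posterior P(jar A | data) = 0.30929, P(jar B | data) = 0.27836, P(jar C | data) = 0.097427, P(jar D | data) = 0.31492.
So P(blue next | data) = Σ P(blue next | H) P(H | data) = (1/5)(0.30929) + (5/6)(0.27836) + (1/3)(0.097427) + (3/10)(0.31492) = 0.42078.

0.4208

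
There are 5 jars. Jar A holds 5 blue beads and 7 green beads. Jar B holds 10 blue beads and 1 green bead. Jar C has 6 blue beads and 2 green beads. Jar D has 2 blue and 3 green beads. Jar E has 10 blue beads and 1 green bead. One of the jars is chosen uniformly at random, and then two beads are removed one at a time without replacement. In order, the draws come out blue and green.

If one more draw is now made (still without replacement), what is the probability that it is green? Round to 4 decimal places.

Compute the likelihood of the observed sequence for each case: P(data | jar A) = (5/12)(7/11) = 0.26515; P(data | jar B) = (10/11)(1/10) = 0.090909; P(data | jar C) = (6/8)(2/7) = 0.21429; P(data | jar D) = (2/5)(3/4) = 0.3; P(data | jar E) = (10/11)(1/10) = 0.090909.
Weighting by the prior gives 1/5 · 0.26515 = 0.05303, 1/5 · 0.090909 = 0.018182, 1/5 · 0.21429 = 0.042857, 1/5 · 0.3 = 0.06, 1/5 · 0.090909 = 0.018182; summing to 0.19225.
The posterior is then P(jar A | data) = 0.27584, P(jar B | data) = 0.094573, P(jar C | data) = 0.22292, P(jar D | data) = 0.31209, P(jar E | data) = 0.094573.
Averaging over the posterior, P(green next | data) = (3/5)(0.27584) + (0)(0.094573) + (1/6)(0.22292) + (2/3)(0.31209) + (0)(0.094573) = 0.41072.

0.4107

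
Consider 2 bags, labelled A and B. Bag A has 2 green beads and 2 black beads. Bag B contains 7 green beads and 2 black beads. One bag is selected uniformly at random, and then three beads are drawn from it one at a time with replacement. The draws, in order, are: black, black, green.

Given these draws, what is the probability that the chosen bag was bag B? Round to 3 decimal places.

0.235

The likelihood of the observed sequence under each hypothesis: P(data | bag A) = (2/4)(2/4)(2/4) = 0.125; P(data | bag B) = (2/9)(2/9)(7/9) = 0.038409.
Multiplying each by its prior: 1/2 · 0.125 = 0.0625, 1/2 · 0.038409 = 0.019204; with total 0.081704.
Therefore the posterior P(bag B | data) = (0.019204) / (0.081704) = 0.23505.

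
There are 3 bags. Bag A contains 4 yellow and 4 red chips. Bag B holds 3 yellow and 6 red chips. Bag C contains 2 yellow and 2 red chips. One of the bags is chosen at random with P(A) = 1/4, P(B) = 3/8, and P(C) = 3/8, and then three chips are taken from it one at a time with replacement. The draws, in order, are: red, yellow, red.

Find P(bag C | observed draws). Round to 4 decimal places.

0.3506

Under each hypothesis, the probability of the observed sequence is: P(data | bag A) = (4/8)(4/8)(4/8) = 1/8; P(data | bag B) = (6/9)(3/9)(6/9) = 4/27; P(data | bag C) = (2/4)(2/4)(2/4) = 1/8.
The prior-weighted likelihoods are 1/4 · 1/8 = 1/32, 3/8 · 4/27 = 1/18, 3/8 · 1/8 = 3/64; these sum to 77/576.
Therefore the posterior P(bag C | data) = (3/64) / (77/576) = 27/77.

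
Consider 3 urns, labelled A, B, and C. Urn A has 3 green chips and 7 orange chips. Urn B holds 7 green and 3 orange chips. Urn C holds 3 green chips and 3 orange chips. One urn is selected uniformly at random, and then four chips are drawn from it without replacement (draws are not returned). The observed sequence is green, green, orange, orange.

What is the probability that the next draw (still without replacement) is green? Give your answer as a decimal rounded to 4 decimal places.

0.5000

For each hypothesis, P(data | H) works out to: P(data | urn A) = (3/10)(2/9)(7/8)(6/7) = 1/20; P(data | urn B) = (7/10)(6/9)(3/8)(2/7) = 1/20; P(data | urn C) = (3/6)(2/5)(3/4)(2/3) = 1/10.
Multiplying each by its prior: 1/3 · 1/20 = 1/60, 1/3 · 1/20 = 1/60, 1/3 · 1/10 = 1/30; with total 1/15.
Dividing through by the total gives posterior P(urn A | data) = 1/4, P(urn B | data) = 1/4, P(urn C | data) = 1/2.
Averaging over the posterior, P(green next | data) = (1/6)(1/4) + (5/6)(1/4) + (1/2)(1/2) = 1/2.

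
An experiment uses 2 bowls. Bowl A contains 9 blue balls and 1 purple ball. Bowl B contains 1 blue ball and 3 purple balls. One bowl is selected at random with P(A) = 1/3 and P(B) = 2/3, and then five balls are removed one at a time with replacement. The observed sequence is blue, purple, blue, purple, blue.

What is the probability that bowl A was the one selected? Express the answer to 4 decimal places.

0.2931

For each hypothesis, P(data | H) works out to: P(data | bowl A) = (9/10)(1/10)(9/10)(1/10)(9/10) = 0.00729; P(data | bowl B) = (1/4)(3/4)(1/4)(3/4)(1/4) = 0.0087891.
Weighting by the prior gives 1/3 · 0.00729 = 0.00243, 2/3 · 0.0087891 = 0.0058594; these sum to 0.0082894.
Hence P(bowl A | data) = (0.00243) / (0.0082894) = 0.29315.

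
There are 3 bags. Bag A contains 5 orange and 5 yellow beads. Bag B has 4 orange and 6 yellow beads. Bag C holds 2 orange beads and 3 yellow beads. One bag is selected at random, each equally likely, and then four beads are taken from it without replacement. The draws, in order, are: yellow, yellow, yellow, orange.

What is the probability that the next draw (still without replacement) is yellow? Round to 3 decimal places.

The likelihood of the observed sequence under each hypothesis: P(data | bag A) = (5/10)(4/9)(3/8)(5/7) = 0.059524; P(data | bag B) = (6/10)(5/9)(4/8)(4/7) = 0.095238; P(data | bag C) = (3/5)(2/4)(1/3)(2/2) = 0.1.
The prior-weighted likelihoods are 1/3 · 0.059524 = 0.019841, 1/3 · 0.095238 = 0.031746, 1/3 · 0.1 = 0.033333; these sum to 0.084921.
The posterior is then P(bag A | data) = 0.23364, P(bag B | data) = 0.37383, P(bag C | data) = 0.39252.
So P(yellow next | data) = Σ P(yellow next | H) P(H | data) = (1/3)(0.23364) + (1/2)(0.37383) + (0)(0.39252) = 0.2648.

0.265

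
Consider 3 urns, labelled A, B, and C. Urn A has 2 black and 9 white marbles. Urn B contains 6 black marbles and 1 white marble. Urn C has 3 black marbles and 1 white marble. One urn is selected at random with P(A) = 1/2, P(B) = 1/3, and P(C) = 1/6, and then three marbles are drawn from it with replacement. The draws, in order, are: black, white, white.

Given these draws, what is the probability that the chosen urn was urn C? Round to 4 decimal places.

0.1049

For each hypothesis, P(data | H) works out to: P(data | urn A) = (2/11)(9/11)(9/11) = 0.12171; P(data | urn B) = (6/7)(1/7)(1/7) = 0.017493; P(data | urn C) = (3/4)(1/4)(1/4) = 0.046875.
The prior-weighted likelihoods are 1/2 · 0.12171 = 0.060856, 1/3 · 0.017493 = 0.0058309, 1/6 · 0.046875 = 0.0078125; these sum to 0.0745.
So P(urn C | data) = (0.0078125) / (0.0745) = 0.10487.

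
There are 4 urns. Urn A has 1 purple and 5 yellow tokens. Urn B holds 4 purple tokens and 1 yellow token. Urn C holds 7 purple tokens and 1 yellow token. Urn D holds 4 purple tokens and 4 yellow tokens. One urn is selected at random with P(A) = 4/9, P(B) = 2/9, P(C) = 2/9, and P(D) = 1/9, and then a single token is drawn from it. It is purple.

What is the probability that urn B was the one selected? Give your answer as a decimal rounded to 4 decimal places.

0.3542

Compute the likelihood of this draw for each case: P(data | urn A) = (1/6) = 1/6; P(data | urn B) = (4/5) = 4/5; P(data | urn C) = (7/8) = 7/8; P(data | urn D) = (4/8) = 1/2.
Multiplying each by its prior: 4/9 · 1/6 = 2/27, 2/9 · 4/5 = 8/45, 2/9 · 7/8 = 7/36, 1/9 · 1/2 = 1/18; these sum to 271/540.
By Bayes' rule, P(urn B | data) = (8/45) / (271/540) = 96/271.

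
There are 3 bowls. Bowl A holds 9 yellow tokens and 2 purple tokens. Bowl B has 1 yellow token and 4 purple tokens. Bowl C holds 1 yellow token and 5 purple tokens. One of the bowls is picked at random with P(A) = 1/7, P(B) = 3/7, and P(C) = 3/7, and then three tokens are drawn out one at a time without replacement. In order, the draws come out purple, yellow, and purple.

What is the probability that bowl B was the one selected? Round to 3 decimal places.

Under each hypothesis, the probability of the observed sequence is: P(data | bowl A) = (2/11)(9/10)(1/9) = 1/55; P(data | bowl B) = (4/5)(1/4)(3/3) = 1/5; P(data | bowl C) = (5/6)(1/5)(4/4) = 1/6.
Weighting by the prior gives 1/7 · 1/55 = 1/385, 3/7 · 1/5 = 3/35, 3/7 · 1/6 = 1/14; these sum to 123/770.
Therefore the posterior P(bowl B | data) = (3/35) / (123/770) = 22/41.

0.537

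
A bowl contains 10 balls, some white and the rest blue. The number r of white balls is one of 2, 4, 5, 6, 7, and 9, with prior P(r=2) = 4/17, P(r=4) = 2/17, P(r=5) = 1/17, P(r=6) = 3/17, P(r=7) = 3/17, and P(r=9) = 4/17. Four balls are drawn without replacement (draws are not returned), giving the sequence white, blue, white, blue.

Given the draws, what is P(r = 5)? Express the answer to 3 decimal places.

0.118

Under each hypothesis, the probability of the observed sequence is: P(data | r = 2) = (2/10)(8/9)(1/8)(7/7) = 0.022222; P(data | r = 4) = (4/10)(6/9)(3/8)(5/7) = 0.071429; P(data | r = 5) = (5/10)(5/9)(4/8)(4/7) = 0.079365; P(data | r = 6) = (6/10)(4/9)(5/8)(3/7) = 0.071429; P(data | r = 7) = (7/10)(3/9)(6/8)(2/7) = 0.05; P(data | r = 9) = (9/10)(1/9)(8/8)(0/7) = 0.
The prior-weighted likelihoods are 4/17 · 0.022222 = 0.0052288, 2/17 · 0.071429 = 0.0084034, 1/17 · 0.079365 = 0.0046685, 3/17 · 0.071429 = 0.012605, 3/17 · 0.05 = 0.0088235, 4/17 · 0 = 0; summing to 0.039729.
By Bayes' rule, P(r = 5 | data) = (0.0046685) / (0.039729) = 0.11751.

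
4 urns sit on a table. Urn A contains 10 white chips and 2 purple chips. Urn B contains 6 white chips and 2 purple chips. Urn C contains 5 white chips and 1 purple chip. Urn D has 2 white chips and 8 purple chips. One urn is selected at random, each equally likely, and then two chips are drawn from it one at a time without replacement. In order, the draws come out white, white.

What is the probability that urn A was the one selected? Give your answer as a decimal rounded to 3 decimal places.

Under each hypothesis, the probability of the observed sequence is: P(data | urn A) = (10/12)(9/11) = 0.68182; P(data | urn B) = (6/8)(5/7) = 0.53571; P(data | urn C) = (5/6)(4/5) = 0.66667; P(data | urn D) = (2/10)(1/9) = 0.022222.
Multiplying each by its prior: 1/4 · 0.68182 = 0.17045, 1/4 · 0.53571 = 0.13393, 1/4 · 0.66667 = 0.16667, 1/4 · 0.022222 = 0.0055556; these sum to 0.47661.
By Bayes' rule, P(urn A | data) = (0.17045) / (0.47661) = 0.35764.

0.358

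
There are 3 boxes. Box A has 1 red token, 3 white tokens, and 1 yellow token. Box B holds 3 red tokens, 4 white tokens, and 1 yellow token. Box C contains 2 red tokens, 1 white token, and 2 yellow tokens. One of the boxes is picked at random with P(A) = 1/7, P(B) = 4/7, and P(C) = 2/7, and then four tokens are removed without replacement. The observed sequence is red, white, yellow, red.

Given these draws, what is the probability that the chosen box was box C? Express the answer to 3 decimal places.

Compute the likelihood of the observed sequence for each case: P(data | box A) = (1/5)(3/4)(1/3)(0/2) = 0; P(data | box B) = (3/8)(4/7)(1/6)(2/5) = 1/70; P(data | box C) = (2/5)(1/4)(2/3)(1/2) = 1/30.
Multiplying each by its prior: 1/7 · 0 = 0, 4/7 · 1/70 = 2/245, 2/7 · 1/30 = 1/105; summing to 13/735.
By Bayes' rule, P(box C | data) = (1/105) / (13/735) = 7/13.

0.538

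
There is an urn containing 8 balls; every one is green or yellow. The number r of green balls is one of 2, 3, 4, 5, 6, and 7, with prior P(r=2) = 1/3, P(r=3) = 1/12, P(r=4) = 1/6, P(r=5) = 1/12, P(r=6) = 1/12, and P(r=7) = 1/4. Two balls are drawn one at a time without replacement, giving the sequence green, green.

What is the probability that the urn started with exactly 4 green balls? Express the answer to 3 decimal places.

0.112

For each hypothesis, P(data | H) works out to: P(data | r = 2) = (2/8)(1/7) = 1/28; P(data | r = 3) = (3/8)(2/7) = 3/28; P(data | r = 4) = (4/8)(3/7) = 3/14; P(data | r = 5) = (5/8)(4/7) = 5/14; P(data | r = 6) = (6/8)(5/7) = 15/28; P(data | r = 7) = (7/8)(6/7) = 3/4.
Weighting by the prior gives 1/3 · 1/28 = 1/84, 1/12 · 3/28 = 1/112, 1/6 · 3/14 = 1/28, 1/12 · 5/14 = 5/168, 1/12 · 15/28 = 5/112, 1/4 · 3/4 = 3/16; with total 107/336.
Hence P(r = 4 | data) = (1/28) / (107/336) = 12/107.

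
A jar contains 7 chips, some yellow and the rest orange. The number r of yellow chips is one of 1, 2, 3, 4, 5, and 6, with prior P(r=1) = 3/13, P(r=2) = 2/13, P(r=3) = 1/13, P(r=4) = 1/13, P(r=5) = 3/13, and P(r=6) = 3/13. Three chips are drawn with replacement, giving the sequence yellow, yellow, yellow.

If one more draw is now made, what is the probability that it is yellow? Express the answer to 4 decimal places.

Compute the likelihood of the observed sequence for each case: P(data | r = 1) = (1/7)(1/7)(1/7) = 0.0029155; P(data | r = 2) = (2/7)(2/7)(2/7) = 0.023324; P(data | r = 3) = (3/7)(3/7)(3/7) = 0.078717; P(data | r = 4) = (4/7)(4/7)(4/7) = 0.18659; P(data | r = 5) = (5/7)(5/7)(5/7) = 0.36443; P(data | r = 6) = (6/7)(6/7)(6/7) = 0.62974.
Multiplying each by its prior: 3/13 · 0.0029155 = 0.0006728, 2/13 · 0.023324 = 0.0035882, 1/13 · 0.078717 = 0.0060552, 1/13 · 0.18659 = 0.014353, 3/13 · 0.36443 = 0.0841, 3/13 · 0.62974 = 0.14532; these sum to 0.25409.
The posterior is then P(r = 1 | data) = 0.0026478, P(r = 2 | data) = 0.014122, P(r = 3 | data) = 0.023831, P(r = 4 | data) = 0.056487, P(r = 5 | data) = 0.33098, P(r = 6 | data) = 0.57193.
So P(yellow next | data) = Σ P(yellow next | H) P(H | data) = (1/7)(0.0026478) + (2/7)(0.014122) + (3/7)(0.023831) + (4/7)(0.056487) + (5/7)(0.33098) + (6/7)(0.57193) = 0.77355.

0.7735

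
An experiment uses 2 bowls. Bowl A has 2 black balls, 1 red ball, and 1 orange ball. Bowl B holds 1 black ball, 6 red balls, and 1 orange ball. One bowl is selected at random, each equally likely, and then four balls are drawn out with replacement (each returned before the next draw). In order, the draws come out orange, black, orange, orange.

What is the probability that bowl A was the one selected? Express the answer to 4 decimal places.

0.9697

The likelihood of the observed sequence under each hypothesis: P(data | bowl A) = (1/4)(2/4)(1/4)(1/4) = 0.0078125; P(data | bowl B) = (1/8)(1/8)(1/8)(1/8) = 0.00024414.
The prior-weighted likelihoods are 1/2 · 0.0078125 = 0.0039062, 1/2 · 0.00024414 = 0.00012207; with total 0.0040283.
By Bayes' rule, P(bowl A | data) = (0.0039062) / (0.0040283) = 0.9697.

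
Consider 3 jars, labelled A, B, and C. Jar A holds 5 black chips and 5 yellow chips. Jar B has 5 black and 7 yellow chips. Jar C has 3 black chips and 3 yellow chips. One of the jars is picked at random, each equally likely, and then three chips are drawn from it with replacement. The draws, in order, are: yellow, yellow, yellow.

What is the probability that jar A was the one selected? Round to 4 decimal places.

Under each hypothesis, the probability of the observed sequence is: P(data | jar A) = (5/10)(5/10)(5/10) = 0.125; P(data | jar B) = (7/12)(7/12)(7/12) = 0.1985; P(data | jar C) = (3/6)(3/6)(3/6) = 0.125.
Weighting by the prior gives 1/3 · 0.125 = 0.041667, 1/3 · 0.1985 = 0.066165, 1/3 · 0.125 = 0.041667; with total 0.1495.
Hence P(jar A | data) = (0.041667) / (0.1495) = 0.27871.

0.2787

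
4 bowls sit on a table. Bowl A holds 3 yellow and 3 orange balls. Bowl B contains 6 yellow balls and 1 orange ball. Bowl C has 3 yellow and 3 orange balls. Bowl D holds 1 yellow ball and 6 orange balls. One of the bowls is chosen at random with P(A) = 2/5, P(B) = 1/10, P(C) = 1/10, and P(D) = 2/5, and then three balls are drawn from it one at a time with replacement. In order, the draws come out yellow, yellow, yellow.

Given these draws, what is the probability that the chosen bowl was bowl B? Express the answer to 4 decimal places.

0.4973

For each hypothesis, P(data | H) works out to: P(data | bowl A) = (3/6)(3/6)(3/6) = 0.125; P(data | bowl B) = (6/7)(6/7)(6/7) = 0.62974; P(data | bowl C) = (3/6)(3/6)(3/6) = 0.125; P(data | bowl D) = (1/7)(1/7)(1/7) = 0.0029155.
Weighting by the prior gives 2/5 · 0.125 = 0.05, 1/10 · 0.62974 = 0.062974, 1/10 · 0.125 = 0.0125, 2/5 · 0.0029155 = 0.0011662; summing to 0.12664.
So P(bowl B | data) = (0.062974) / (0.12664) = 0.49727.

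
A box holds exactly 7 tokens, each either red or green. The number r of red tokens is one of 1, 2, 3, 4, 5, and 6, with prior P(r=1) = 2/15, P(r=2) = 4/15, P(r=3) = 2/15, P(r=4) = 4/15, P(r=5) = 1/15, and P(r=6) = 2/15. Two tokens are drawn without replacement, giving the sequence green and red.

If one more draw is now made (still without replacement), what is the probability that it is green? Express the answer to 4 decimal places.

0.5452

Under each hypothesis, the probability of the observed sequence is: P(data | r = 1) = (6/7)(1/6) = 1/7; P(data | r = 2) = (5/7)(2/6) = 5/21; P(data | r = 3) = (4/7)(3/6) = 2/7; P(data | r = 4) = (3/7)(4/6) = 2/7; P(data | r = 5) = (2/7)(5/6) = 5/21; P(data | r = 6) = (1/7)(6/6) = 1/7.
Weighting by the prior gives 2/15 · 1/7 = 2/105, 4/15 · 5/21 = 4/63, 2/15 · 2/7 = 4/105, 4/15 · 2/7 = 8/105, 1/15 · 5/21 = 1/63, 2/15 · 1/7 = 2/105; these sum to 73/315.
Dividing through by the total gives posterior P(r = 1 | data) = 6/73, P(r = 2 | data) = 20/73, P(r = 3 | data) = 12/73, P(r = 4 | data) = 24/73, P(r = 5 | data) = 5/73, P(r = 6 | data) = 6/73.
So P(green next | data) = Σ P(green next | H) P(H | data) = (1)(6/73) + (4/5)(20/73) + (3/5)(12/73) + (2/5)(24/73) + (1/5)(5/73) + (0)(6/73) = 199/365.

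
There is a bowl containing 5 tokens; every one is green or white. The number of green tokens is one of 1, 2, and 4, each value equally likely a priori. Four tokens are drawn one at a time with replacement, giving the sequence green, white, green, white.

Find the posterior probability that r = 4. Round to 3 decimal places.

For each hypothesis, P(data | H) works out to: P(data | r = 1) = (1/5)(4/5)(1/5)(4/5) = 0.0256; P(data | r = 2) = (2/5)(3/5)(2/5)(3/5) = 0.0576; P(data | r = 4) = (4/5)(1/5)(4/5)(1/5) = 0.0256.
Multiplying each by its prior: 1/3 · 0.0256 = 0.0085333, 1/3 · 0.0576 = 0.0192, 1/3 · 0.0256 = 0.0085333; summing to 0.036267.
By Bayes' rule, P(r = 4 | data) = (0.0085333) / (0.036267) = 0.23529.

0.235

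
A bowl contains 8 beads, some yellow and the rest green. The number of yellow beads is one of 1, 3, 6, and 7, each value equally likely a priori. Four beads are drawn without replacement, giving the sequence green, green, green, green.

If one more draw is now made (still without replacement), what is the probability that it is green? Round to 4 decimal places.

0.6875

Compute the likelihood of the observed sequence for each case: P(data | r = 1) = (7/8)(6/7)(5/6)(4/5) = 1/2; P(data | r = 3) = (5/8)(4/7)(3/6)(2/5) = 1/14; P(data | r = 6) = (2/8)(1/7)(0/6) = 0; P(data | r = 7) = (1/8)(0/7) = 0.
Multiplying each by its prior: 1/4 · 1/2 = 1/8, 1/4 · 1/14 = 1/56, 1/4 · 0 = 0, 1/4 · 0 = 0; summing to 1/7.
Dividing through by the total gives posterior P(r = 1 | data) = 7/8, P(r = 3 | data) = 1/8, P(r = 6 | data) = 0, P(r = 7 | data) = 0.
Averaging over the posterior, P(green next | data) = (3/4)(7/8) + (1/4)(1/8) = 11/16.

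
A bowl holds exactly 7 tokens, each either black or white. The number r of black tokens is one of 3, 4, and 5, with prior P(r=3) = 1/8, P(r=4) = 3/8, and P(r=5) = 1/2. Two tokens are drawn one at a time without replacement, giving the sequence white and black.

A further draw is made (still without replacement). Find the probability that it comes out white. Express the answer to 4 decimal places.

0.3364

The likelihood of the observed sequence under each hypothesis: P(data | r = 3) = (4/7)(3/6) = 2/7; P(data | r = 4) = (3/7)(4/6) = 2/7; P(data | r = 5) = (2/7)(5/6) = 5/21.
Weighting by the prior gives 1/8 · 2/7 = 1/28, 3/8 · 2/7 = 3/28, 1/2 · 5/21 = 5/42; with total 11/42.
The posterior is then P(r = 3 | data) = 3/22, P(r = 4 | data) = 9/22, P(r = 5 | data) = 5/11.
The predictive probability is P(white next | data) = (3/5)(3/22) + (2/5)(9/22) + (1/5)(5/11) = 37/110.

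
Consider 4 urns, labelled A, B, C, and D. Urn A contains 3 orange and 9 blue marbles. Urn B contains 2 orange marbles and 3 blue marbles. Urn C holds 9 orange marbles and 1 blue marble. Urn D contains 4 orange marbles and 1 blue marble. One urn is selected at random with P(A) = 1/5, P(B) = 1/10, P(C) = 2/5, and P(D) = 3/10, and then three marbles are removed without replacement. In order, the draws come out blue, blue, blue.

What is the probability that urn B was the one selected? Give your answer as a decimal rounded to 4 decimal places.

0.1158

For each hypothesis, P(data | H) works out to: P(data | urn A) = (9/12)(8/11)(7/10) = 21/55; P(data | urn B) = (3/5)(2/4)(1/3) = 1/10; P(data | urn C) = (1/10)(0/9) = 0; P(data | urn D) = (1/5)(0/4) = 0.
The prior-weighted likelihoods are 1/5 · 21/55 = 21/275, 1/10 · 1/10 = 1/100, 2/5 · 0 = 0, 3/10 · 0 = 0; with total 19/220.
So P(urn B | data) = (1/100) / (19/220) = 11/95.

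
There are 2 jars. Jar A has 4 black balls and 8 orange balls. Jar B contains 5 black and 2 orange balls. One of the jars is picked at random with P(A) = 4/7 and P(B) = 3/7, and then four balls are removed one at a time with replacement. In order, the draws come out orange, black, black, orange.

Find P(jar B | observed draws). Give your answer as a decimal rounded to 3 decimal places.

0.387

The likelihood of the observed sequence under each hypothesis: P(data | jar A) = (8/12)(4/12)(4/12)(8/12) = 0.049383; P(data | jar B) = (2/7)(5/7)(5/7)(2/7) = 0.041649.
Weighting by the prior gives 4/7 · 0.049383 = 0.028219, 3/7 · 0.041649 = 0.01785; with total 0.046068.
By Bayes' rule, P(jar B | data) = (0.01785) / (0.046068) = 0.38746.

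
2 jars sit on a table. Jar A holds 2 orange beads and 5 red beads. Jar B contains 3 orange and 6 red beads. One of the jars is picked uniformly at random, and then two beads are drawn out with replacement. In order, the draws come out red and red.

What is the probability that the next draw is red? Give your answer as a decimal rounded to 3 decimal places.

0.692

Compute the likelihood of the observed sequence for each case: P(data | jar A) = (5/7)(5/7) = 25/49; P(data | jar B) = (6/9)(6/9) = 4/9.
Weighting by the prior gives 1/2 · 25/49 = 25/98, 1/2 · 4/9 = 2/9; with total 421/882.
Dividing through by the total gives posterior P(jar A | data) = 0.53444, P(jar B | data) = 0.46556.
So P(red next | data) = Σ P(red next | H) P(H | data) = (5/7)(0.53444) + (2/3)(0.46556) = 0.69212.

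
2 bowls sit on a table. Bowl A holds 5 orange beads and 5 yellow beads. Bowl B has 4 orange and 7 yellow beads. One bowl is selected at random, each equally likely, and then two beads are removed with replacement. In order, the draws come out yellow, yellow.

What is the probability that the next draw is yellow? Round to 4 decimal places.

0.5843

The likelihood of the observed sequence under each hypothesis: P(data | bowl A) = (5/10)(5/10) = 1/4; P(data | bowl B) = (7/11)(7/11) = 49/121.
The prior-weighted likelihoods are 1/2 · 1/4 = 1/8, 1/2 · 49/121 = 49/242; summing to 317/968.
Normalising, the posterior is P(bowl A | data) = 0.3817, P(bowl B | data) = 0.6183.
Averaging over the posterior, P(yellow next | data) = (1/2)(0.3817) + (7/11)(0.6183) = 0.58431.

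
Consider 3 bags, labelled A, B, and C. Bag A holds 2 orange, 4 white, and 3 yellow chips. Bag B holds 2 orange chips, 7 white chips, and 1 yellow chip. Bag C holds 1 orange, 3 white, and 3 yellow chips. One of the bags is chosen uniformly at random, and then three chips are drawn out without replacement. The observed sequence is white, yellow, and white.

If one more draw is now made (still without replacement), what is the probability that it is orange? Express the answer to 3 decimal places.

Compute the likelihood of the observed sequence for each case: P(data | bag A) = (4/9)(3/8)(3/7) = 0.071429; P(data | bag B) = (7/10)(1/9)(6/8) = 0.058333; P(data | bag C) = (3/7)(3/6)(2/5) = 0.085714.
The prior-weighted likelihoods are 1/3 · 0.071429 = 0.02381, 1/3 · 0.058333 = 0.019444, 1/3 · 0.085714 = 0.028571; summing to 0.071825.
Normalising, the posterior is P(bag A | data) = 0.33149, P(bag B | data) = 0.27072, P(bag C | data) = 0.39779.
Averaging over the posterior, P(orange next | data) = (1/3)(0.33149) + (2/7)(0.27072) + (1/4)(0.39779) = 0.28729.

0.287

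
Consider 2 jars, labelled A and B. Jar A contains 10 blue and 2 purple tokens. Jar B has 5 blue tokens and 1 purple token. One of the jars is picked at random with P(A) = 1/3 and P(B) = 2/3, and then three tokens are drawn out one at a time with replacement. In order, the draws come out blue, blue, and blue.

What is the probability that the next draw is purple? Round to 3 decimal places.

Under each hypothesis, the probability of the observed sequence is: P(data | jar A) = (10/12)(10/12)(10/12) = 125/216; P(data | jar B) = (5/6)(5/6)(5/6) = 125/216.
Weighting by the prior gives 1/3 · 125/216 = 125/648, 2/3 · 125/216 = 125/324; these sum to 125/216.
The posterior is then P(jar A | data) = 1/3, P(jar B | data) = 2/3.
The predictive probability is P(purple next | data) = (1/6)(1/3) + (1/6)(2/3) = 1/6.

0.167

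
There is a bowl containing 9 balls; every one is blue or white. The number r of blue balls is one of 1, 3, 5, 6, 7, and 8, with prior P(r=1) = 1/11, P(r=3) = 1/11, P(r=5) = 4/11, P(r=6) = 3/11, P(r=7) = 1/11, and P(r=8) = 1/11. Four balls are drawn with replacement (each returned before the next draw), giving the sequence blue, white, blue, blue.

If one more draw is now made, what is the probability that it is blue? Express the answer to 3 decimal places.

Under each hypothesis, the probability of the observed sequence is: P(data | r = 1) = (1/9)(8/9)(1/9)(1/9) = 0.0012193; P(data | r = 3) = (3/9)(6/9)(3/9)(3/9) = 0.024691; P(data | r = 5) = (5/9)(4/9)(5/9)(5/9) = 0.076208; P(data | r = 6) = (6/9)(3/9)(6/9)(6/9) = 0.098765; P(data | r = 7) = (7/9)(2/9)(7/9)(7/9) = 0.10456; P(data | r = 8) = (8/9)(1/9)(8/9)(8/9) = 0.078037.
The prior-weighted likelihoods are 1/11 · 0.0012193 = 0.00011085, 1/11 · 0.024691 = 0.0022447, 4/11 · 0.076208 = 0.027712, 3/11 · 0.098765 = 0.026936, 1/11 · 0.10456 = 0.0095052, 1/11 · 0.078037 = 0.0070943; summing to 0.073603.
The posterior is then P(r = 1 | data) = 0.001506, P(r = 3 | data) = 0.030497, P(r = 5 | data) = 0.37651, P(r = 6 | data) = 0.36596, P(r = 7 | data) = 0.12914, P(r = 8 | data) = 0.096386.
So P(blue next | data) = Σ P(blue next | H) P(H | data) = (1/9)(0.001506) + (1/3)(0.030497) + (5/9)(0.37651) + (2/3)(0.36596) + (7/9)(0.12914) + (8/9)(0.096386) = 0.6496.

0.650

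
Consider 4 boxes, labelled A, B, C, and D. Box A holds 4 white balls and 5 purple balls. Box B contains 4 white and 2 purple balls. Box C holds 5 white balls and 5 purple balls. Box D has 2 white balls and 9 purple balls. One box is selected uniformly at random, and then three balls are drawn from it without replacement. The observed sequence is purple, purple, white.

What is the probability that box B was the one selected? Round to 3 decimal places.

0.131

The likelihood of the observed sequence under each hypothesis: P(data | box A) = (5/9)(4/8)(4/7) = 0.15873; P(data | box B) = (2/6)(1/5)(4/4) = 0.066667; P(data | box C) = (5/10)(4/9)(5/8) = 0.13889; P(data | box D) = (9/11)(8/10)(2/9) = 0.14545.
Weighting by the prior gives 1/4 · 0.15873 = 0.039683, 1/4 · 0.066667 = 0.016667, 1/4 · 0.13889 = 0.034722, 1/4 · 0.14545 = 0.036364; these sum to 0.12744.
Therefore the posterior P(box B | data) = (0.016667) / (0.12744) = 0.13079.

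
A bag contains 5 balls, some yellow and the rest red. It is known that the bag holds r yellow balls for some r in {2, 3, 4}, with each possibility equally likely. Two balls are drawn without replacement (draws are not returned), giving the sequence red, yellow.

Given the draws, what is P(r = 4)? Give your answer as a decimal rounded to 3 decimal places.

0.250

For each hypothesis, P(data | H) works out to: P(data | r = 2) = (3/5)(2/4) = 3/10; P(data | r = 3) = (2/5)(3/4) = 3/10; P(data | r = 4) = (1/5)(4/4) = 1/5.
Weighting by the prior gives 1/3 · 3/10 = 1/10, 1/3 · 3/10 = 1/10, 1/3 · 1/5 = 1/15; these sum to 4/15.
By Bayes' rule, P(r = 4 | data) = (1/15) / (4/15) = 1/4.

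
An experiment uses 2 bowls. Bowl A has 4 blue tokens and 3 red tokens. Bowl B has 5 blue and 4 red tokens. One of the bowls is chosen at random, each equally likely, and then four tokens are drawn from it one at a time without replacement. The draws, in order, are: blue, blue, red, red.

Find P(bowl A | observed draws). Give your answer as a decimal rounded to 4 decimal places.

Under each hypothesis, the probability of the observed sequence is: P(data | bowl A) = (4/7)(3/6)(3/5)(2/4) = 3/35; P(data | bowl B) = (5/9)(4/8)(4/7)(3/6) = 5/63.
Multiplying each by its prior: 1/2 · 3/35 = 3/70, 1/2 · 5/63 = 5/126; summing to 26/315.
Therefore the posterior P(bowl A | data) = (3/70) / (26/315) = 27/52.

0.5192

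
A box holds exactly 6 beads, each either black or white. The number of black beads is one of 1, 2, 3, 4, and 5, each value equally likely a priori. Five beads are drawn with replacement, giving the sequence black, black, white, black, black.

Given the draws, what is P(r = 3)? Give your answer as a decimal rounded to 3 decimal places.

The likelihood of the observed sequence under each hypothesis: P(data | r = 1) = (1/6)(1/6)(5/6)(1/6)(1/6) = 0.000643; P(data | r = 2) = (2/6)(2/6)(4/6)(2/6)(2/6) = 0.0082305; P(data | r = 3) = (3/6)(3/6)(3/6)(3/6)(3/6) = 0.03125; P(data | r = 4) = (4/6)(4/6)(2/6)(4/6)(4/6) = 0.065844; P(data | r = 5) = (5/6)(5/6)(1/6)(5/6)(5/6) = 0.080376.
Multiplying each by its prior: 1/5 · 0.000643 = 0.0001286, 1/5 · 0.0082305 = 0.0016461, 1/5 · 0.03125 = 0.00625, 1/5 · 0.065844 = 0.013169, 1/5 · 0.080376 = 0.016075; with total 0.037269.
Hence P(r = 3 | data) = (0.00625) / (0.037269) = 0.1677.

0.168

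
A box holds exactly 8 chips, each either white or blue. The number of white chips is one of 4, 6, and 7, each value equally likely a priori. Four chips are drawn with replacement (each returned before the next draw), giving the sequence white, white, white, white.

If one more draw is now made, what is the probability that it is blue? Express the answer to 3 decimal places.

For each hypothesis, P(data | H) works out to: P(data | r = 4) = (4/8)(4/8)(4/8)(4/8) = 0.0625; P(data | r = 6) = (6/8)(6/8)(6/8)(6/8) = 0.31641; P(data | r = 7) = (7/8)(7/8)(7/8)(7/8) = 0.58618.
Weighting by the prior gives 1/3 · 0.0625 = 0.020833, 1/3 · 0.31641 = 0.10547, 1/3 · 0.58618 = 0.19539; with total 0.3217.
Normalising, the posterior is P(r = 4 | data) = 0.064761, P(r = 6 | data) = 0.32785, P(r = 7 | data) = 0.60739.
The predictive probability is P(blue next | data) = (1/2)(0.064761) + (1/4)(0.32785) + (1/8)(0.60739) = 0.19027.

0.190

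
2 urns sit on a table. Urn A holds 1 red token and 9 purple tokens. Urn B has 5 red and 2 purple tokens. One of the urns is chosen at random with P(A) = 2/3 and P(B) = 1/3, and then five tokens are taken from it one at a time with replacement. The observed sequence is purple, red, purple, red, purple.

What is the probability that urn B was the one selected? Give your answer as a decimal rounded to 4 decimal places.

0.4494

The likelihood of the observed sequence under each hypothesis: P(data | urn A) = (9/10)(1/10)(9/10)(1/10)(9/10) = 0.00729; P(data | urn B) = (2/7)(5/7)(2/7)(5/7)(2/7) = 0.0119.
Multiplying each by its prior: 2/3 · 0.00729 = 0.00486, 1/3 · 0.0119 = 0.0039666; these sum to 0.0088266.
Therefore the posterior P(urn B | data) = (0.0039666) / (0.0088266) = 0.44939.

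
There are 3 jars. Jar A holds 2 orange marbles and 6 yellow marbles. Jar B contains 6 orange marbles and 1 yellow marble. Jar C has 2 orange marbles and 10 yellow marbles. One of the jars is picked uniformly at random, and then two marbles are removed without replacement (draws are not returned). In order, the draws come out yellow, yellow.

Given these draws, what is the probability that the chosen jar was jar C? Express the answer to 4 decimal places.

Under each hypothesis, the probability of the observed sequence is: P(data | jar A) = (6/8)(5/7) = 15/28; P(data | jar B) = (1/7)(0/6) = 0; P(data | jar C) = (10/12)(9/11) = 15/22.
Weighting by the prior gives 1/3 · 15/28 = 5/28, 1/3 · 0 = 0, 1/3 · 15/22 = 5/22; with total 125/308.
So P(jar C | data) = (5/22) / (125/308) = 14/25.

0.5600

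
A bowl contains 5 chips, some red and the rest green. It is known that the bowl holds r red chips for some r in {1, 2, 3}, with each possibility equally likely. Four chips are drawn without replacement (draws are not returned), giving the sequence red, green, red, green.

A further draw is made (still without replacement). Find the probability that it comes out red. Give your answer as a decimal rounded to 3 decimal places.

0.500

For each hypothesis, P(data | H) works out to: P(data | r = 1) = (1/5)(4/4)(0/3) = 0; P(data | r = 2) = (2/5)(3/4)(1/3)(2/2) = 1/10; P(data | r = 3) = (3/5)(2/4)(2/3)(1/2) = 1/10.
Multiplying each by its prior: 1/3 · 0 = 0, 1/3 · 1/10 = 1/30, 1/3 · 1/10 = 1/30; summing to 1/15.
The posterior is then P(r = 1 | data) = 0, P(r = 2 | data) = 1/2, P(r = 3 | data) = 1/2.
The predictive probability is P(red next | data) = (0)(1/2) + (1)(1/2) = 1/2.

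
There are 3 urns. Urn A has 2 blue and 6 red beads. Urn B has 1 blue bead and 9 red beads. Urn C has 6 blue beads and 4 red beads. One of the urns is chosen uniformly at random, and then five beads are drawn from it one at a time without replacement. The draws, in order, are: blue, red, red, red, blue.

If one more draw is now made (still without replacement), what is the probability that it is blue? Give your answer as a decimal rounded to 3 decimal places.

0.320

The likelihood of the observed sequence under each hypothesis: P(data | urn A) = (2/8)(6/7)(5/6)(4/5)(1/4) = 1/28; P(data | urn B) = (1/10)(9/9)(8/8)(7/7)(0/6) = 0; P(data | urn C) = (6/10)(4/9)(3/8)(2/7)(5/6) = 1/42.
Multiplying each by its prior: 1/3 · 1/28 = 1/84, 1/3 · 0 = 0, 1/3 · 1/42 = 1/126; with total 5/252.
The posterior is then P(urn A | data) = 3/5, P(urn B | data) = 0, P(urn C | data) = 2/5.
Averaging over the posterior, P(blue next | data) = (0)(3/5) + (4/5)(2/5) = 8/25.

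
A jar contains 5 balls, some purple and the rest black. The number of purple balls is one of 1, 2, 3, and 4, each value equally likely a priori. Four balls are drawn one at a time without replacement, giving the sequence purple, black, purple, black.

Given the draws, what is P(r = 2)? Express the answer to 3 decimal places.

0.500

The likelihood of the observed sequence under each hypothesis: P(data | r = 1) = (1/5)(4/4)(0/3) = 0; P(data | r = 2) = (2/5)(3/4)(1/3)(2/2) = 1/10; P(data | r = 3) = (3/5)(2/4)(2/3)(1/2) = 1/10; P(data | r = 4) = (4/5)(1/4)(3/3)(0/2) = 0.
Weighting by the prior gives 1/4 · 0 = 0, 1/4 · 1/10 = 1/40, 1/4 · 1/10 = 1/40, 1/4 · 0 = 0; summing to 1/20.
Hence P(r = 2 | data) = (1/40) / (1/20) = 1/2.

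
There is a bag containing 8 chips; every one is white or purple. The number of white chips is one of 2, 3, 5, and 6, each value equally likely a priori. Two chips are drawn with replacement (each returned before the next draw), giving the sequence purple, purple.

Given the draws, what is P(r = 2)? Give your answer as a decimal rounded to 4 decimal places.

0.4865

Under each hypothesis, the probability of the observed sequence is: P(data | r = 2) = (6/8)(6/8) = 9/16; P(data | r = 3) = (5/8)(5/8) = 25/64; P(data | r = 5) = (3/8)(3/8) = 9/64; P(data | r = 6) = (2/8)(2/8) = 1/16.
Multiplying each by its prior: 1/4 · 9/16 = 9/64, 1/4 · 25/64 = 25/256, 1/4 · 9/64 = 9/256, 1/4 · 1/16 = 1/64; summing to 37/128.
Hence P(r = 2 | data) = (9/64) / (37/128) = 18/37.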